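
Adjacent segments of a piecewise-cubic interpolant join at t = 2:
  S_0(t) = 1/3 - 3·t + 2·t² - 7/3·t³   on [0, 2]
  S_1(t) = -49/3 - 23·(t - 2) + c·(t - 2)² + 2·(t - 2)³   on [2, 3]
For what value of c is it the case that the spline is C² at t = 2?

S_0''(t) = 4 - 14·t, so S_0''(2) = -24. On the right, S_1''(2) = 2c, so c = -12.

-12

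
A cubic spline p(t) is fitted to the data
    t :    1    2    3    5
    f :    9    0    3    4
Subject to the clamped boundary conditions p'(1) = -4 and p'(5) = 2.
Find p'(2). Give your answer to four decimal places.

Let m_i = p''(x_i). Step sizes h_i = 1, 1, 2; slopes of the chords Δ_i = (y_(i+1) - y_i)/h_i = -9, 3, 1/2.
  1·m_0 + 4·m_1 + 1·m_2 = 6(Δ_1 - Δ_0) = 72
  1·m_1 + 6·m_2 + 2·m_3 = 6(Δ_2 - Δ_1) = -15
Clamped end conditions give two more equations: 2h_0·m_0 + h_0·m_1 = 6(Δ_0 - p'(1)) = -30 and h_2·m_2 + 2h_2·m_3 = 6(p'(5) - Δ_2) = 9.
Solving: m_0 = -633/22, m_1 = 303/11, m_2 = -207/22, m_3 = 153/22.
On [2, 3], p'(t) = b_1 + 2c_1·(t - 2) + 3d_1·(t - 2)² with b_1 = Δ_1 - h_1(2m_1 + m_2)/6 = -203/44, c_1 = m_1/2 = 303/22, d_1 = (m_2 - m_1)/(6h_1) = -271/44. So p'(2) = -203/44.

-4.6136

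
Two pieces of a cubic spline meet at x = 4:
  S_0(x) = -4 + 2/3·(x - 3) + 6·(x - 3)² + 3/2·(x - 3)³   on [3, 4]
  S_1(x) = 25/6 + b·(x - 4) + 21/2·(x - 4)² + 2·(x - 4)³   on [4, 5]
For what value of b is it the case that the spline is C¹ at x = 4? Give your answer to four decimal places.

S_0'(x) = 2/3 + 12·(x - 3) + 9/2·(x - 3)², so S_0'(4) = 103/6. On the right, S_1'(4) = b, so b = 103/6.

17.1667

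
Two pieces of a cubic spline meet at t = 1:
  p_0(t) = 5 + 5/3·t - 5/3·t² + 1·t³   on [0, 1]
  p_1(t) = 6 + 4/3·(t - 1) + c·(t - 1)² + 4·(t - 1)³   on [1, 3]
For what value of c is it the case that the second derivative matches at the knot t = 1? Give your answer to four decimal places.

1.3333

p_0''(t) = -10/3 + 6·t, so p_0''(1) = 8/3. On the right, p_1''(1) = 2c, so c = 4/3.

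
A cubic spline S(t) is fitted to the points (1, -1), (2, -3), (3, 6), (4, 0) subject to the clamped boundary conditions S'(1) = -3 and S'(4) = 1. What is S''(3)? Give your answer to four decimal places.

With M_i denoting the second derivative at x_i, h_i = 1, 1, 1, and Δ_i = (y_(i+1) − y_i)/h_i = -2, 9, -6:
  1·M_0 + 4·M_1 + 1·M_2 = 6(Δ_1 - Δ_0) = 66
  1·M_1 + 4·M_2 + 1·M_3 = 6(Δ_2 - Δ_1) = -90
Clamped end conditions give two more equations: 2h_0·M_0 + h_0·M_1 = 6(Δ_0 - S'(1)) = 6 and h_2·M_2 + 2h_2·M_3 = 6(S'(4) - Δ_2) = 42.
Solving the tridiagonal system: M_0 = -176/15, M_1 = 442/15, M_2 = -602/15, M_3 = 616/15.

-40.1333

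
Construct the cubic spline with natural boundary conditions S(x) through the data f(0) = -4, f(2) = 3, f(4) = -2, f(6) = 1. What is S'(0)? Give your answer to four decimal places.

5.3667

Put M_i = S'' at the i-th knot. Here h = (2, 2, 2) and Δ = (7/2, -5/2, 3/2), so the interior equations h_(i-1)·M_(i-1) + 2(h_(i-1)+h_i)·M_i + h_i·M_(i+1) = 6(Δ_i − Δ_(i-1)) read
  2·M_0 + 8·M_1 + 2·M_2 = 6(Δ_1 - Δ_0) = -36
  2·M_1 + 8·M_2 + 2·M_3 = 6(Δ_2 - Δ_1) = 24
Natural end conditions: M_0 = M_3 = 0.
Solving the tridiagonal system: M_0 = 0, M_1 = -28/5, M_2 = 22/5, M_3 = 0.
On [0, 2], S'(x) = b_0 + 2c_0·x + 3d_0·x² with b_0 = Δ_0 - h_0(2M_0 + M_1)/6 = 161/30, c_0 = M_0/2 = 0, d_0 = (M_1 - M_0)/(6h_0) = -7/15. So S'(0) = 161/30.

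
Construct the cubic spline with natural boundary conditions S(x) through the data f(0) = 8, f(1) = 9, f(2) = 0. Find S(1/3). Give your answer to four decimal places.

Write M_i for S''(x_i). With h_i = 1, 1 and divided differences Δ_i = 1, -9, the continuity of S' gives the tridiagonal system
  1·M_0 + 4·M_1 + 1·M_2 = 6(Δ_1 - Δ_0) = -60
Natural end conditions: M_0 = M_2 = 0.
Solving the tridiagonal system: M_0 = 0, M_1 = -15, M_2 = 0.
On [0, 1], S(x) = 8 + 7/2·x + 0·x² - 5/2·x³.
With x = 1/3: S(1/3) = 245/27.

9.0741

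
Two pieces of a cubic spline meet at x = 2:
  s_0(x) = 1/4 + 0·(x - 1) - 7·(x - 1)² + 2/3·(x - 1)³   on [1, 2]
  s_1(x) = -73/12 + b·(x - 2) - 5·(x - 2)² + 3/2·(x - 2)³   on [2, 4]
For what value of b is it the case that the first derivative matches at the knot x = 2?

-12

s_0'(x) = 0 - 14·(x - 1) + 2·(x - 1)², so s_0'(2) = -12. On the right, s_1'(2) = b, so b = -12.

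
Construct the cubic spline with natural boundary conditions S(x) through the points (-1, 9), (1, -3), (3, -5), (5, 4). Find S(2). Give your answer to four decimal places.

Write σ_i for S''(x_i). With h_i = 2, 2, 2 and divided differences Δ_i = -6, -1, 9/2, the continuity of S' gives the tridiagonal system
  2·σ_0 + 8·σ_1 + 2·σ_2 = 6(Δ_1 - Δ_0) = 30
  2·σ_1 + 8·σ_2 + 2·σ_3 = 6(Δ_2 - Δ_1) = 33
Natural end conditions: σ_0 = σ_3 = 0.
Solving the tridiagonal system: σ_0 = 0, σ_1 = 29/10, σ_2 = 17/5, σ_3 = 0.
On [1, 3], S(x) = -3 - 61/15·(x - 1) + 29/20·(x - 1)² + 1/24·(x - 1)³.
With (x - 1) = 1: S(2) = -223/40.

-5.5750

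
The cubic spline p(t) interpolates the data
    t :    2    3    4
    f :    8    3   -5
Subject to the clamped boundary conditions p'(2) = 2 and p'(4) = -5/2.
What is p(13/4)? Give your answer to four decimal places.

Write m_i for p''(x_i). With h_i = 1, 1 and divided differences Δ_i = -5, -8, the continuity of p' gives the tridiagonal system
  1·m_0 + 4·m_1 + 1·m_2 = 6(Δ_1 - Δ_0) = -18
Clamped end conditions give two more equations: 2h_0·m_0 + h_0·m_1 = 6(Δ_0 - p'(2)) = -42 and h_1·m_1 + 2h_1·m_2 = 6(p'(4) - Δ_1) = 33.
Solving: m_0 = -75/4, m_1 = -9/2, m_2 = 75/4.
On [3, 4], p(t) = 3 - 77/8·(t - 3) - 9/4·(t - 3)² + 31/8·(t - 3)³.
With (t - 3) = 1/4: p(13/4) = 263/512.

0.5137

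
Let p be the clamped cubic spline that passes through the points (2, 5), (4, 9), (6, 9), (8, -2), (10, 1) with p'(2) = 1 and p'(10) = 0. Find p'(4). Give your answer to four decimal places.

2.3036

Put M_i = p'' at the i-th knot. Here h = (2, 2, 2, 2) and Δ = (2, 0, -11/2, 3/2), so the interior equations h_(i-1)·M_(i-1) + 2(h_(i-1)+h_i)·M_i + h_i·M_(i+1) = 6(Δ_i − Δ_(i-1)) read
  2·M_0 + 8·M_1 + 2·M_2 = 6(Δ_1 - Δ_0) = -12
  2·M_1 + 8·M_2 + 2·M_3 = 6(Δ_2 - Δ_1) = -33
  2·M_2 + 8·M_3 + 2·M_4 = 6(Δ_3 - Δ_2) = 42
Clamped end conditions give two more equations: 2h_0·M_0 + h_0·M_1 = 6(Δ_0 - p'(2)) = 6 and h_3·M_3 + 2h_3·M_4 = 6(p'(10) - Δ_3) = -9.
Solving: M_0 = 95/56, M_1 = -11/28, M_2 = -49/8, M_3 = 235/28, M_4 = -361/56.
On [4, 6], p'(x) = b_1 + 2c_1·(x - 4) + 3d_1·(x - 4)² with b_1 = Δ_1 - h_1(2M_1 + M_2)/6 = 129/56, c_1 = M_1/2 = -11/56, d_1 = (M_2 - M_1)/(6h_1) = -107/224. So p'(4) = 129/56.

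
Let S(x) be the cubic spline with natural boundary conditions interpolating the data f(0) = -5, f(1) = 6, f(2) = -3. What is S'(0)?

16

Put σ_i = S'' at the i-th knot. Here h = (1, 1) and Δ = (11, -9), so the interior equations h_(i-1)·σ_(i-1) + 2(h_(i-1)+h_i)·σ_i + h_i·σ_(i+1) = 6(Δ_i − Δ_(i-1)) read
  1·σ_0 + 4·σ_1 + 1·σ_2 = 6(Δ_1 - Δ_0) = -120
Natural end conditions: σ_0 = σ_2 = 0.
Solving: σ_0 = 0, σ_1 = -30, σ_2 = 0.
On [0, 1], S'(x) = b_0 + 2c_0·x + 3d_0·x² with b_0 = Δ_0 - h_0(2σ_0 + σ_1)/6 = 16, c_0 = σ_0/2 = 0, d_0 = (σ_1 - σ_0)/(6h_0) = -5. So S'(0) = 16.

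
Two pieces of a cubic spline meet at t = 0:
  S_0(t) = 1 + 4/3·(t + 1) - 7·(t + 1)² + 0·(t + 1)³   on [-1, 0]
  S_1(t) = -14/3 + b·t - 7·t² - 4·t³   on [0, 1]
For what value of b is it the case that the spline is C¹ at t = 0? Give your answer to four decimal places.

-12.6667

S_0'(t) = 4/3 - 14·(t + 1) + 0·(t + 1)², so S_0'(0) = -38/3. On the right, S_1'(0) = b, so b = -38/3.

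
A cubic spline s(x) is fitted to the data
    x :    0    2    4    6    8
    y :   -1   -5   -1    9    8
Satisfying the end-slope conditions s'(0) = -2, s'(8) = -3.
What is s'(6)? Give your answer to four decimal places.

2.9554

Let σ_i = s''(x_i). Step sizes h_i = 2, 2, 2, 2; slopes of the chords Δ_i = (y_(i+1) - y_i)/h_i = -2, 2, 5, -1/2.
  2·σ_0 + 8·σ_1 + 2·σ_2 = 6(Δ_1 - Δ_0) = 24
  2·σ_1 + 8·σ_2 + 2·σ_3 = 6(Δ_2 - Δ_1) = 18
  2·σ_2 + 8·σ_3 + 2·σ_4 = 6(Δ_3 - Δ_2) = -33
Clamped end conditions give two more equations: 2h_0·σ_0 + h_0·σ_1 = 6(Δ_0 - s'(0)) = 0 and h_3·σ_3 + 2h_3·σ_4 = 6(s'(8) - Δ_3) = -15.
Forward elimination and back-substitution give σ_0 = -149/112, σ_1 = 149/56, σ_2 = 43/16, σ_3 = -247/56, σ_4 = -173/112.
On [6, 8], s'(x) = b_3 + 2c_3·(x - 6) + 3d_3·(x - 6)² with b_3 = Δ_3 - h_3(2σ_3 + σ_4)/6 = 331/112, c_3 = σ_3/2 = -247/112, d_3 = (σ_4 - σ_3)/(6h_3) = 107/448. So s'(6) = 331/112.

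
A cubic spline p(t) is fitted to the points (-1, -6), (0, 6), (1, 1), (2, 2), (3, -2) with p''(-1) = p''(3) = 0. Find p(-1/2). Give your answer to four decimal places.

1.9018

Put σ_i = p'' at the i-th knot. Here h = (1, 1, 1, 1) and Δ = (12, -5, 1, -4), so the interior equations h_(i-1)·σ_(i-1) + 2(h_(i-1)+h_i)·σ_i + h_i·σ_(i+1) = 6(Δ_i − Δ_(i-1)) read
  1·σ_0 + 4·σ_1 + 1·σ_2 = 6(Δ_1 - Δ_0) = -102
  1·σ_1 + 4·σ_2 + 1·σ_3 = 6(Δ_2 - Δ_1) = 36
  1·σ_2 + 4·σ_3 + 1·σ_4 = 6(Δ_3 - Δ_2) = -30
Natural end conditions: σ_0 = σ_4 = 0.
Solving the tridiagonal system: σ_0 = 0, σ_1 = -213/7, σ_2 = 138/7, σ_3 = -87/7, σ_4 = 0.
On [-1, 0], p(t) = -6 + 239/14·(t + 1) + 0·(t + 1)² - 71/14·(t + 1)³.
With (t + 1) = 1/2: p(-1/2) = 213/112.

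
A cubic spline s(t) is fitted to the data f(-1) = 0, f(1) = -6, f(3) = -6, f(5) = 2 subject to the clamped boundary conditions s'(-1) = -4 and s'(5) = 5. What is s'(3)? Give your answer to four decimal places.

Put m_i = s'' at the i-th knot. Here h = (2, 2, 2) and Δ = (-3, 0, 4), so the interior equations h_(i-1)·m_(i-1) + 2(h_(i-1)+h_i)·m_i + h_i·m_(i+1) = 6(Δ_i − Δ_(i-1)) read
  2·m_0 + 8·m_1 + 2·m_2 = 6(Δ_1 - Δ_0) = 18
  2·m_1 + 8·m_2 + 2·m_3 = 6(Δ_2 - Δ_1) = 24
Clamped end conditions give two more equations: 2h_0·m_0 + h_0·m_1 = 6(Δ_0 - s'(-1)) = 6 and h_2·m_2 + 2h_2·m_3 = 6(s'(5) - Δ_2) = 6.
Hence m_0 = 4/5, m_1 = 7/5, m_2 = 13/5, m_3 = 1/5.
On [3, 5], s'(t) = b_2 + 2c_2·(t - 3) + 3d_2·(t - 3)² with b_2 = Δ_2 - h_2(2m_2 + m_3)/6 = 11/5, c_2 = m_2/2 = 13/10, d_2 = (m_3 - m_2)/(6h_2) = -1/5. So s'(3) = 11/5.

2.2000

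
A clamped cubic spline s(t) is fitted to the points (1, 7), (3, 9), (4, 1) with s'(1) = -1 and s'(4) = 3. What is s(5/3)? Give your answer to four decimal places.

Write M_i for s''(x_i). With h_i = 2, 1 and divided differences Δ_i = 1, -8, the continuity of s' gives the tridiagonal system
  2·M_0 + 6·M_1 + 1·M_2 = 6(Δ_1 - Δ_0) = -54
Clamped end conditions give two more equations: 2h_0·M_0 + h_0·M_1 = 6(Δ_0 - s'(1)) = 12 and h_1·M_1 + 2h_1·M_2 = 6(s'(4) - Δ_1) = 66.
Solving: M_0 = 40/3, M_1 = -62/3, M_2 = 130/3.
On [1, 3], s(t) = 7 - 1·(t - 1) + 20/3·(t - 1)² - 17/6·(t - 1)³.
With (t - 1) = 2/3: s(5/3) = 685/81.

8.4568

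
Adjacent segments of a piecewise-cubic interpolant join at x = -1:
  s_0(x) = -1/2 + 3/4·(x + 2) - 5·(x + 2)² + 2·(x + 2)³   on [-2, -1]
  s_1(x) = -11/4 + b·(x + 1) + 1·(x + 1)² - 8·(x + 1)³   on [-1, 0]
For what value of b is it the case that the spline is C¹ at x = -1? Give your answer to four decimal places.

-3.2500

s_0'(x) = 3/4 - 10·(x + 2) + 6·(x + 2)², so s_0'(-1) = -13/4. On the right, s_1'(-1) = b, so b = -13/4.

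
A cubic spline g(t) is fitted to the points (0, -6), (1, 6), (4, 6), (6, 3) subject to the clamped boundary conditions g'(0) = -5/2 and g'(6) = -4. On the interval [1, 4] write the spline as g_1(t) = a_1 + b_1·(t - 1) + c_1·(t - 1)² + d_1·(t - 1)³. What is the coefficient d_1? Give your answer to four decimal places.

With m_i denoting the second derivative at x_i, h_i = 1, 3, 2, and Δ_i = (y_(i+1) − y_i)/h_i = 12, 0, -3/2:
  1·m_0 + 8·m_1 + 3·m_2 = 6(Δ_1 - Δ_0) = -72
  3·m_1 + 10·m_2 + 2·m_3 = 6(Δ_2 - Δ_1) = -9
Clamped end conditions give two more equations: 2h_0·m_0 + h_0·m_1 = 6(Δ_0 - g'(0)) = 87 and h_2·m_2 + 2h_2·m_3 = 6(g'(6) - Δ_2) = -15.
Forward elimination and back-substitution give m_0 = 1361/26, m_1 = -230/13, m_2 = 149/26, m_3 = -86/13.
On [1, 4], with g_1(t) = a_1 + b_1·(t - 1) + c_1·(t - 1)² + d_1·(t - 1)³: c_1 = m_1/2 = -115/13, d_1 = (m_2 - m_1)/(6h_1) = 203/156, b_1 = Δ_1 - h_1(2m_1 + m_2)/6 = 771/52.

1.3013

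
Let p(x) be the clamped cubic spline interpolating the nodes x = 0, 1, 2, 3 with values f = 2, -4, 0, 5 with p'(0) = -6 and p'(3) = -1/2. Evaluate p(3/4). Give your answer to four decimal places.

Write σ_i for p''(x_i). With h_i = 1, 1, 1 and divided differences Δ_i = -6, 4, 5, the continuity of p' gives the tridiagonal system
  1·σ_0 + 4·σ_1 + 1·σ_2 = 6(Δ_1 - Δ_0) = 60
  1·σ_1 + 4·σ_2 + 1·σ_3 = 6(Δ_2 - Δ_1) = 6
Clamped end conditions give two more equations: 2h_0·σ_0 + h_0·σ_1 = 6(Δ_0 - p'(0)) = 0 and h_2·σ_2 + 2h_2·σ_3 = 6(p'(3) - Δ_2) = -33.
Forward elimination and back-substitution give σ_0 = -25/3, σ_1 = 50/3, σ_2 = 5/3, σ_3 = -52/3.
On [0, 1], p(x) = 2 - 6·x - 25/6·x² + 25/6·x³.
With x = 3/4: p(3/4) = -395/128.

-3.0859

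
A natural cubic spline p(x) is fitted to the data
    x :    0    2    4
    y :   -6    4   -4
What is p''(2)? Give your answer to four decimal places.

-6.7500

Put σ_i = p'' at the i-th knot. Here h = (2, 2) and Δ = (5, -4), so the interior equations h_(i-1)·σ_(i-1) + 2(h_(i-1)+h_i)·σ_i + h_i·σ_(i+1) = 6(Δ_i − Δ_(i-1)) read
  2·σ_0 + 8·σ_1 + 2·σ_2 = 6(Δ_1 - Δ_0) = -54
Natural end conditions: σ_0 = σ_2 = 0.
Hence σ_0 = 0, σ_1 = -27/4, σ_2 = 0.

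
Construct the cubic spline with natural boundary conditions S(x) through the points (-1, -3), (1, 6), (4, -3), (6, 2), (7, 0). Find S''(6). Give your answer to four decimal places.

-6.6937

Write m_i for S''(x_i). With h_i = 2, 3, 2, 1 and divided differences Δ_i = 9/2, -3, 5/2, -2, the continuity of S' gives the tridiagonal system
  2·m_0 + 10·m_1 + 3·m_2 = 6(Δ_1 - Δ_0) = -45
  3·m_1 + 10·m_2 + 2·m_3 = 6(Δ_2 - Δ_1) = 33
  2·m_2 + 6·m_3 + 1·m_4 = 6(Δ_3 - Δ_2) = -27
Natural end conditions: m_0 = m_4 = 0.
Hence m_0 = 0, m_1 = -1638/253, m_2 = 1665/253, m_3 = -3387/506, m_4 = 0.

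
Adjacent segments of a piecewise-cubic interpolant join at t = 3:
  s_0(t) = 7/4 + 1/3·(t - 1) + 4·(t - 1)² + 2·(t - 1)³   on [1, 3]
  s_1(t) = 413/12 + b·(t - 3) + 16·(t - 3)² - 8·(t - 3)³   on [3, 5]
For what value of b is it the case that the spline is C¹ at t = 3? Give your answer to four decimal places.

40.3333

s_0'(t) = 1/3 + 8·(t - 1) + 6·(t - 1)², so s_0'(3) = 121/3. On the right, s_1'(3) = b, so b = 121/3.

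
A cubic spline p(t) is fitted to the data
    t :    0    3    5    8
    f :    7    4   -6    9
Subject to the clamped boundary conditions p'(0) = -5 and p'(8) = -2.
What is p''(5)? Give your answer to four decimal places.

Put M_i = p'' at the i-th knot. Here h = (3, 2, 3) and Δ = (-1, -5, 5), so the interior equations h_(i-1)·M_(i-1) + 2(h_(i-1)+h_i)·M_i + h_i·M_(i+1) = 6(Δ_i − Δ_(i-1)) read
  3·M_0 + 10·M_1 + 2·M_2 = 6(Δ_1 - Δ_0) = -24
  2·M_1 + 10·M_2 + 3·M_3 = 6(Δ_2 - Δ_1) = 60
Clamped end conditions give two more equations: 2h_0·M_0 + h_0·M_1 = 6(Δ_0 - p'(0)) = 24 and h_2·M_2 + 2h_2·M_3 = 6(p'(8) - Δ_2) = -42.
Forward elimination and back-substitution give M_0 = 52/7, M_1 = -48/7, M_2 = 78/7, M_3 = -88/7.

11.1429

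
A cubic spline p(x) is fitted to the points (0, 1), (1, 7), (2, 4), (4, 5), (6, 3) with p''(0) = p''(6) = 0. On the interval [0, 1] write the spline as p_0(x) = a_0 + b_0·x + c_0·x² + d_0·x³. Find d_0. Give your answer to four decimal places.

-2.5417

With M_i denoting the second derivative at x_i, h_i = 1, 1, 2, 2, and Δ_i = (y_(i+1) − y_i)/h_i = 6, -3, 1/2, -1:
  1·M_0 + 4·M_1 + 1·M_2 = 6(Δ_1 - Δ_0) = -54
  1·M_1 + 6·M_2 + 2·M_3 = 6(Δ_2 - Δ_1) = 21
  2·M_2 + 8·M_3 + 2·M_4 = 6(Δ_3 - Δ_2) = -9
Natural end conditions: M_0 = M_4 = 0.
Forward elimination and back-substitution give M_0 = 0, M_1 = -61/4, M_2 = 7, M_3 = -23/8, M_4 = 0.
On [0, 1], with p_0(x) = a_0 + b_0·x + c_0·x² + d_0·x³: c_0 = M_0/2 = 0, d_0 = (M_1 - M_0)/(6h_0) = -61/24, b_0 = Δ_0 - h_0(2M_0 + M_1)/6 = 205/24.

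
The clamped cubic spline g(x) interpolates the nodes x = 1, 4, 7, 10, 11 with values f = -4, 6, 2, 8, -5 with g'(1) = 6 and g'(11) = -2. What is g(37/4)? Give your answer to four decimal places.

13.4064

With m_i denoting the second derivative at x_i, h_i = 3, 3, 3, 1, and Δ_i = (y_(i+1) − y_i)/h_i = 10/3, -4/3, 2, -13:
  3·m_0 + 12·m_1 + 3·m_2 = 6(Δ_1 - Δ_0) = -28
  3·m_1 + 12·m_2 + 3·m_3 = 6(Δ_2 - Δ_1) = 20
  3·m_2 + 8·m_3 + 1·m_4 = 6(Δ_3 - Δ_2) = -90
Clamped end conditions give two more equations: 2h_0·m_0 + h_0·m_1 = 6(Δ_0 - g'(1)) = -16 and h_3·m_3 + 2h_3·m_4 = 6(g'(11) - Δ_3) = 66.
Hence m_0 = -37/58, m_1 = -353/87, m_2 = 437/58, m_3 = -563/29, m_4 = 2477/58.
On [7, 10], g(x) = 2 + 121/29·(x - 7) + 437/116·(x - 7)² - 521/348·(x - 7)³.
With (x - 7) = 9/4: g(37/4) = 99529/7424.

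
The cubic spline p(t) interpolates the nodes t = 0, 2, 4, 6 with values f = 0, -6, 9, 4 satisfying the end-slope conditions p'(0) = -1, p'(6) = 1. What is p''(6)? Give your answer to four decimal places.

12.2667

With M_i denoting the second derivative at x_i, h_i = 2, 2, 2, and Δ_i = (y_(i+1) − y_i)/h_i = -3, 15/2, -5/2:
  2·M_0 + 8·M_1 + 2·M_2 = 6(Δ_1 - Δ_0) = 63
  2·M_1 + 8·M_2 + 2·M_3 = 6(Δ_2 - Δ_1) = -60
Clamped end conditions give two more equations: 2h_0·M_0 + h_0·M_1 = 6(Δ_0 - p'(0)) = -12 and h_2·M_2 + 2h_2·M_3 = 6(p'(6) - Δ_2) = 21.
Solving the tridiagonal system: M_0 = -149/15, M_1 = 208/15, M_2 = -421/30, M_3 = 184/15.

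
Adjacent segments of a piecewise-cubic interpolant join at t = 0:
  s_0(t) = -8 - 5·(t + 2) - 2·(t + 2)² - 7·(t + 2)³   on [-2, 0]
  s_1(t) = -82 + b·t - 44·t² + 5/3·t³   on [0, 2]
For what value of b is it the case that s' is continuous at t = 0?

-97

s_0'(t) = -5 - 4·(t + 2) - 21·(t + 2)², so s_0'(0) = -97. On the right, s_1'(0) = b, so b = -97.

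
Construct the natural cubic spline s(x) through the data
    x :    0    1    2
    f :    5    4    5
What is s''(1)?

3

Put σ_i = s'' at the i-th knot. Here h = (1, 1) and Δ = (-1, 1), so the interior equations h_(i-1)·σ_(i-1) + 2(h_(i-1)+h_i)·σ_i + h_i·σ_(i+1) = 6(Δ_i − Δ_(i-1)) read
  1·σ_0 + 4·σ_1 + 1·σ_2 = 6(Δ_1 - Δ_0) = 12
Natural end conditions: σ_0 = σ_2 = 0.
Hence σ_0 = 0, σ_1 = 3, σ_2 = 0.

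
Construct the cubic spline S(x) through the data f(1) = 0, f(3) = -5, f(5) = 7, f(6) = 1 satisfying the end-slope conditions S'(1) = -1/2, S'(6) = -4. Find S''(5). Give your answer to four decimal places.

-19.1304

With M_i denoting the second derivative at x_i, h_i = 2, 2, 1, and Δ_i = (y_(i+1) − y_i)/h_i = -5/2, 6, -6:
  2·M_0 + 8·M_1 + 2·M_2 = 6(Δ_1 - Δ_0) = 51
  2·M_1 + 6·M_2 + 1·M_3 = 6(Δ_2 - Δ_1) = -72
Clamped end conditions give two more equations: 2h_0·M_0 + h_0·M_1 = 6(Δ_0 - S'(1)) = -12 and h_2·M_2 + 2h_2·M_3 = 6(S'(6) - Δ_2) = 12.
Forward elimination and back-substitution give M_0 = -451/46, M_1 = 313/23, M_2 = -440/23, M_3 = 358/23.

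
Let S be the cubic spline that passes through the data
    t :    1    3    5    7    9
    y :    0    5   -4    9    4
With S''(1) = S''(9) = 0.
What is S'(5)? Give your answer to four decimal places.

1.2500

Write M_i for S''(x_i). With h_i = 2, 2, 2, 2 and divided differences Δ_i = 5/2, -9/2, 13/2, -5/2, the continuity of S' gives the tridiagonal system
  2·M_0 + 8·M_1 + 2·M_2 = 6(Δ_1 - Δ_0) = -42
  2·M_1 + 8·M_2 + 2·M_3 = 6(Δ_2 - Δ_1) = 66
  2·M_2 + 8·M_3 + 2·M_4 = 6(Δ_3 - Δ_2) = -54
Natural end conditions: M_0 = M_4 = 0.
Hence M_0 = 0, M_1 = -237/28, M_2 = 90/7, M_3 = -279/28, M_4 = 0.
On [5, 7], S'(t) = b_2 + 2c_2·(t - 5) + 3d_2·(t - 5)² with b_2 = Δ_2 - h_2(2M_2 + M_3)/6 = 5/4, c_2 = M_2/2 = 45/7, d_2 = (M_3 - M_2)/(6h_2) = -213/112. So S'(5) = 5/4.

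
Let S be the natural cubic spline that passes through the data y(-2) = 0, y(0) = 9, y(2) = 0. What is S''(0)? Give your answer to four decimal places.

With M_i denoting the second derivative at x_i, h_i = 2, 2, and Δ_i = (y_(i+1) − y_i)/h_i = 9/2, -9/2:
  2·M_0 + 8·M_1 + 2·M_2 = 6(Δ_1 - Δ_0) = -54
Natural end conditions: M_0 = M_2 = 0.
Forward elimination and back-substitution give M_0 = 0, M_1 = -27/4, M_2 = 0.

-6.7500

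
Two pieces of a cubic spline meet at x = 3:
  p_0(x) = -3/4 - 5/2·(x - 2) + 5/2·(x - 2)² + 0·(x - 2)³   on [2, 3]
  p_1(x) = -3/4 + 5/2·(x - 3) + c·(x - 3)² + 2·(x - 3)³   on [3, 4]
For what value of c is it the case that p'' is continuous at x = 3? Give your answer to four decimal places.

2.5000

p_0''(x) = 5 + 0·(x - 2), so p_0''(3) = 5. On the right, p_1''(3) = 2c, so c = 5/2.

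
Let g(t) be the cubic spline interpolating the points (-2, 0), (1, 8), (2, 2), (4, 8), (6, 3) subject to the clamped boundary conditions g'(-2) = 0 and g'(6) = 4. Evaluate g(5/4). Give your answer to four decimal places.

6.5502

With σ_i denoting the second derivative at x_i, h_i = 3, 1, 2, 2, and Δ_i = (y_(i+1) − y_i)/h_i = 8/3, -6, 3, -5/2:
  3·σ_0 + 8·σ_1 + 1·σ_2 = 6(Δ_1 - Δ_0) = -52
  1·σ_1 + 6·σ_2 + 2·σ_3 = 6(Δ_2 - Δ_1) = 54
  2·σ_2 + 8·σ_3 + 2·σ_4 = 6(Δ_3 - Δ_2) = -33
Clamped end conditions give two more equations: 2h_0·σ_0 + h_0·σ_1 = 6(Δ_0 - g'(-2)) = 16 and h_3·σ_3 + 2h_3·σ_4 = 6(g'(6) - Δ_3) = 39.
Forward elimination and back-substitution give σ_0 = 4043/480, σ_1 = -921/80, σ_2 = 2373/160, σ_3 = -939/80, σ_4 = 2499/160.
On [1, 2], g(t) = 8 - 1483/320·(t - 1) - 921/160·(t - 1)² + 281/64·(t - 1)³.
With (t - 1) = 1/4: g(5/4) = 134149/20480.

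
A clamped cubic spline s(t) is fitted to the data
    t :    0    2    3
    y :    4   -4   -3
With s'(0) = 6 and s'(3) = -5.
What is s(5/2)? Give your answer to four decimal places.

With m_i denoting the second derivative at x_i, h_i = 2, 1, and Δ_i = (y_(i+1) − y_i)/h_i = -4, 1:
  2·m_0 + 6·m_1 + 1·m_2 = 6(Δ_1 - Δ_0) = 30
Clamped end conditions give two more equations: 2h_0·m_0 + h_0·m_1 = 6(Δ_0 - s'(0)) = -60 and h_1·m_1 + 2h_1·m_2 = 6(s'(3) - Δ_1) = -36.
Solving the tridiagonal system: m_0 = -71/3, m_1 = 52/3, m_2 = -80/3.
On [2, 3], s(t) = -4 - 1/3·(t - 2) + 26/3·(t - 2)² - 22/3·(t - 2)³.
With (t - 2) = 1/2: s(5/2) = -35/12.

-2.9167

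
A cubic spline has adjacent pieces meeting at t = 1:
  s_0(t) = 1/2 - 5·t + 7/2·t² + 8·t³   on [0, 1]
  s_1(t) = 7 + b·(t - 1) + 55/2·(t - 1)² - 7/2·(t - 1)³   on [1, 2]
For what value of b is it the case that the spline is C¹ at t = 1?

s_0'(t) = -5 + 7·t + 24·t², so s_0'(1) = 26. On the right, s_1'(1) = b, so b = 26.

26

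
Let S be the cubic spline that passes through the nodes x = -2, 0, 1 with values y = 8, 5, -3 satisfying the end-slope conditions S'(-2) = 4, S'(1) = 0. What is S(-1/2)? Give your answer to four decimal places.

Write σ_i for S''(x_i). With h_i = 2, 1 and divided differences Δ_i = -3/2, -8, the continuity of S' gives the tridiagonal system
  2·σ_0 + 6·σ_1 + 1·σ_2 = 6(Δ_1 - Δ_0) = -39
Clamped end conditions give two more equations: 2h_0·σ_0 + h_0·σ_1 = 6(Δ_0 - S'(-2)) = -33 and h_1·σ_1 + 2h_1·σ_2 = 6(S'(1) - Δ_1) = 48.
Forward elimination and back-substitution give σ_0 = -37/12, σ_1 = -31/3, σ_2 = 175/6.
On [-2, 0], S(x) = 8 + 4·(x + 2) - 37/24·(x + 2)² - 29/48·(x + 2)³.
With (x + 2) = 3/2: S(-1/2) = 1087/128.

8.4922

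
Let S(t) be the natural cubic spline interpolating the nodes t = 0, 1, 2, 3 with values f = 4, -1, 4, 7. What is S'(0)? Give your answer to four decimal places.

With M_i denoting the second derivative at x_i, h_i = 1, 1, 1, and Δ_i = (y_(i+1) − y_i)/h_i = -5, 5, 3:
  1·M_0 + 4·M_1 + 1·M_2 = 6(Δ_1 - Δ_0) = 60
  1·M_1 + 4·M_2 + 1·M_3 = 6(Δ_2 - Δ_1) = -12
Natural end conditions: M_0 = M_3 = 0.
Solving: M_0 = 0, M_1 = 84/5, M_2 = -36/5, M_3 = 0.
On [0, 1], S'(t) = b_0 + 2c_0·t + 3d_0·t² with b_0 = Δ_0 - h_0(2M_0 + M_1)/6 = -39/5, c_0 = M_0/2 = 0, d_0 = (M_1 - M_0)/(6h_0) = 14/5. So S'(0) = -39/5.

-7.8000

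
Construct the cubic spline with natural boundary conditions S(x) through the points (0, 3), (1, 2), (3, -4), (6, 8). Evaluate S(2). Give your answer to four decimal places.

-1.3214

Write M_i for S''(x_i). With h_i = 1, 2, 3 and divided differences Δ_i = -1, -3, 4, the continuity of S' gives the tridiagonal system
  1·M_0 + 6·M_1 + 2·M_2 = 6(Δ_1 - Δ_0) = -12
  2·M_1 + 10·M_2 + 3·M_3 = 6(Δ_2 - Δ_1) = 42
Natural end conditions: M_0 = M_3 = 0.
Forward elimination and back-substitution give M_0 = 0, M_1 = -51/14, M_2 = 69/14, M_3 = 0.
On [1, 3], S(x) = 2 - 31/14·(x - 1) - 51/28·(x - 1)² + 5/7·(x - 1)³.
With (x - 1) = 1: S(2) = -37/28.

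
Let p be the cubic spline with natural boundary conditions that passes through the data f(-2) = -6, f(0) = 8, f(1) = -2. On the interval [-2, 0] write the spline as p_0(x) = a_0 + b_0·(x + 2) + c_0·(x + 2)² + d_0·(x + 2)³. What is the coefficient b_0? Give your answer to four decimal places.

12.6667

Write M_i for p''(x_i). With h_i = 2, 1 and divided differences Δ_i = 7, -10, the continuity of p' gives the tridiagonal system
  2·M_0 + 6·M_1 + 1·M_2 = 6(Δ_1 - Δ_0) = -102
Natural end conditions: M_0 = M_2 = 0.
Hence M_0 = 0, M_1 = -17, M_2 = 0.
On [-2, 0], with p_0(x) = a_0 + b_0·(x + 2) + c_0·(x + 2)² + d_0·(x + 2)³: c_0 = M_0/2 = 0, d_0 = (M_1 - M_0)/(6h_0) = -17/12, b_0 = Δ_0 - h_0(2M_0 + M_1)/6 = 38/3.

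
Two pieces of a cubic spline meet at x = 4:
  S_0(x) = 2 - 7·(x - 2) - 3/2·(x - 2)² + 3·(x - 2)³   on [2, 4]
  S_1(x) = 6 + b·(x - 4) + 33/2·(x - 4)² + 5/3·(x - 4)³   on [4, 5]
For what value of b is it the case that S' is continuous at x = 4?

S_0'(x) = -7 - 3·(x - 2) + 9·(x - 2)², so S_0'(4) = 23. On the right, S_1'(4) = b, so b = 23.

23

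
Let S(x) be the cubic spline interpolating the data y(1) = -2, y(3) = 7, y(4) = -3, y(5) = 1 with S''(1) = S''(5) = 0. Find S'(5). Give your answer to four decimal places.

8.2826

Put m_i = S'' at the i-th knot. Here h = (2, 1, 1) and Δ = (9/2, -10, 4), so the interior equations h_(i-1)·m_(i-1) + 2(h_(i-1)+h_i)·m_i + h_i·m_(i+1) = 6(Δ_i − Δ_(i-1)) read
  2·m_0 + 6·m_1 + 1·m_2 = 6(Δ_1 - Δ_0) = -87
  1·m_1 + 4·m_2 + 1·m_3 = 6(Δ_2 - Δ_1) = 84
Natural end conditions: m_0 = m_3 = 0.
Solving the tridiagonal system: m_0 = 0, m_1 = -432/23, m_2 = 591/23, m_3 = 0.
On [4, 5], S'(x) = b_2 + 2c_2·(x - 4) + 3d_2·(x - 4)² with b_2 = Δ_2 - h_2(2m_2 + m_3)/6 = -105/23, c_2 = m_2/2 = 591/46, d_2 = (m_3 - m_2)/(6h_2) = -197/46. So S'(5) = 381/46.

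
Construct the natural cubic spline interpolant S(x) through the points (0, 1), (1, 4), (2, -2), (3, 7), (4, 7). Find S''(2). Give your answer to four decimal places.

Write M_i for S''(x_i). With h_i = 1, 1, 1, 1 and divided differences Δ_i = 3, -6, 9, 0, the continuity of S' gives the tridiagonal system
  1·M_0 + 4·M_1 + 1·M_2 = 6(Δ_1 - Δ_0) = -54
  1·M_1 + 4·M_2 + 1·M_3 = 6(Δ_2 - Δ_1) = 90
  1·M_2 + 4·M_3 + 1·M_4 = 6(Δ_3 - Δ_2) = -54
Natural end conditions: M_0 = M_4 = 0.
Solving the tridiagonal system: M_0 = 0, M_1 = -153/7, M_2 = 234/7, M_3 = -153/7, M_4 = 0.

33.4286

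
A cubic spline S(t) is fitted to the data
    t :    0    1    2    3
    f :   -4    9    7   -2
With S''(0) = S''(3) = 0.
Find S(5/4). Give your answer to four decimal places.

9.8625

Write M_i for S''(x_i). With h_i = 1, 1, 1 and divided differences Δ_i = 13, -2, -9, the continuity of S' gives the tridiagonal system
  1·M_0 + 4·M_1 + 1·M_2 = 6(Δ_1 - Δ_0) = -90
  1·M_1 + 4·M_2 + 1·M_3 = 6(Δ_2 - Δ_1) = -42
Natural end conditions: M_0 = M_3 = 0.
Hence M_0 = 0, M_1 = -106/5, M_2 = -26/5, M_3 = 0.
On [1, 2], S(t) = 9 + 89/15·(t - 1) - 53/5·(t - 1)² + 8/3·(t - 1)³.
With (t - 1) = 1/4: S(5/4) = 789/80.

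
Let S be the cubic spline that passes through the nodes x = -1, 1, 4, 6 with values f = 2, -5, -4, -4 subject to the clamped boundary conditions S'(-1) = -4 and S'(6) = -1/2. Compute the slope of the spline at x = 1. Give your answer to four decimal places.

Let m_i = S''(x_i). Step sizes h_i = 2, 3, 2; slopes of the chords Δ_i = (y_(i+1) - y_i)/h_i = -7/2, 1/3, 0.
  2·m_0 + 10·m_1 + 3·m_2 = 6(Δ_1 - Δ_0) = 23
  3·m_1 + 10·m_2 + 2·m_3 = 6(Δ_2 - Δ_1) = -2
Clamped end conditions give two more equations: 2h_0·m_0 + h_0·m_1 = 6(Δ_0 - S'(-1)) = 3 and h_2·m_2 + 2h_2·m_3 = 6(S'(6) - Δ_2) = -3.
Solving the tridiagonal system: m_0 = -29/48, m_1 = 65/24, m_2 = -23/24, m_3 = -13/48.
On [1, 4], S'(x) = b_1 + 2c_1·(x - 1) + 3d_1·(x - 1)² with b_1 = Δ_1 - h_1(2m_1 + m_2)/6 = -91/48, c_1 = m_1/2 = 65/48, d_1 = (m_2 - m_1)/(6h_1) = -11/54. So S'(1) = -91/48.

-1.8958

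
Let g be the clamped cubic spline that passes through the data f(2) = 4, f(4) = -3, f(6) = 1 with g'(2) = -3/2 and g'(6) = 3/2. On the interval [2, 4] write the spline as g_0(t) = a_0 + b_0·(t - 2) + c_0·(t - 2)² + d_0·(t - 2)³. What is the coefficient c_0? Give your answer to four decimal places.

Put M_i = g'' at the i-th knot. Here h = (2, 2) and Δ = (-7/2, 2), so the interior equations h_(i-1)·M_(i-1) + 2(h_(i-1)+h_i)·M_i + h_i·M_(i+1) = 6(Δ_i − Δ_(i-1)) read
  2·M_0 + 8·M_1 + 2·M_2 = 6(Δ_1 - Δ_0) = 33
Clamped end conditions give two more equations: 2h_0·M_0 + h_0·M_1 = 6(Δ_0 - g'(2)) = -12 and h_1·M_1 + 2h_1·M_2 = 6(g'(6) - Δ_1) = -3.
Forward elimination and back-substitution give M_0 = -51/8, M_1 = 27/4, M_2 = -33/8.
On [2, 4], with g_0(t) = a_0 + b_0·(t - 2) + c_0·(t - 2)² + d_0·(t - 2)³: c_0 = M_0/2 = -51/16, d_0 = (M_1 - M_0)/(6h_0) = 35/32, b_0 = Δ_0 - h_0(2M_0 + M_1)/6 = -3/2.

-3.1875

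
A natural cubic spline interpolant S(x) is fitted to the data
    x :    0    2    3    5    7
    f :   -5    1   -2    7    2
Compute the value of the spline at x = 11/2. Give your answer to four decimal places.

With M_i denoting the second derivative at x_i, h_i = 2, 1, 2, 2, and Δ_i = (y_(i+1) − y_i)/h_i = 3, -3, 9/2, -5/2:
  2·M_0 + 6·M_1 + 1·M_2 = 6(Δ_1 - Δ_0) = -36
  1·M_1 + 6·M_2 + 2·M_3 = 6(Δ_2 - Δ_1) = 45
  2·M_2 + 8·M_3 + 2·M_4 = 6(Δ_3 - Δ_2) = -42
Natural end conditions: M_0 = M_4 = 0.
Forward elimination and back-substitution give M_0 = 0, M_1 = -507/64, M_2 = 369/32, M_3 = -1041/128, M_4 = 0.
On [5, 7], S(x) = 7 + 187/64·(x - 5) - 1041/256·(x - 5)² + 347/512·(x - 5)³.
With (x - 5) = 1/2: S(11/2) = 30839/4096.

7.5291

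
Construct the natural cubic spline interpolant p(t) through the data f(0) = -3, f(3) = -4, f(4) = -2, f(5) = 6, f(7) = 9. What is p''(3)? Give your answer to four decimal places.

0.3764

Put m_i = p'' at the i-th knot. Here h = (3, 1, 1, 2) and Δ = (-1/3, 2, 8, 3/2), so the interior equations h_(i-1)·m_(i-1) + 2(h_(i-1)+h_i)·m_i + h_i·m_(i+1) = 6(Δ_i − Δ_(i-1)) read
  3·m_0 + 8·m_1 + 1·m_2 = 6(Δ_1 - Δ_0) = 14
  1·m_1 + 4·m_2 + 1·m_3 = 6(Δ_2 - Δ_1) = 36
  1·m_2 + 6·m_3 + 2·m_4 = 6(Δ_3 - Δ_2) = -39
Natural end conditions: m_0 = m_4 = 0.
Hence m_0 = 0, m_1 = 67/178, m_2 = 978/89, m_3 = -1483/178, m_4 = 0.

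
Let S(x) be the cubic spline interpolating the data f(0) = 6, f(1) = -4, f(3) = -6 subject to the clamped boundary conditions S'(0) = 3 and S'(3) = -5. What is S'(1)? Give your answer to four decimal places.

Put M_i = S'' at the i-th knot. Here h = (1, 2) and Δ = (-10, -1), so the interior equations h_(i-1)·M_(i-1) + 2(h_(i-1)+h_i)·M_i + h_i·M_(i+1) = 6(Δ_i − Δ_(i-1)) read
  1·M_0 + 6·M_1 + 2·M_2 = 6(Δ_1 - Δ_0) = 54
Clamped end conditions give two more equations: 2h_0·M_0 + h_0·M_1 = 6(Δ_0 - S'(0)) = -78 and h_1·M_1 + 2h_1·M_2 = 6(S'(3) - Δ_1) = -24.
Forward elimination and back-substitution give M_0 = -152/3, M_1 = 70/3, M_2 = -53/3.
On [1, 3], S'(x) = b_1 + 2c_1·(x - 1) + 3d_1·(x - 1)² with b_1 = Δ_1 - h_1(2M_1 + M_2)/6 = -32/3, c_1 = M_1/2 = 35/3, d_1 = (M_2 - M_1)/(6h_1) = -41/12. So S'(1) = -32/3.

-10.6667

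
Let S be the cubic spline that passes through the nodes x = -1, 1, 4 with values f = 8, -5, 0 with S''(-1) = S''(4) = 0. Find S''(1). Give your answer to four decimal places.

4.9000

Write M_i for S''(x_i). With h_i = 2, 3 and divided differences Δ_i = -13/2, 5/3, the continuity of S' gives the tridiagonal system
  2·M_0 + 10·M_1 + 3·M_2 = 6(Δ_1 - Δ_0) = 49
Natural end conditions: M_0 = M_2 = 0.
Solving the tridiagonal system: M_0 = 0, M_1 = 49/10, M_2 = 0.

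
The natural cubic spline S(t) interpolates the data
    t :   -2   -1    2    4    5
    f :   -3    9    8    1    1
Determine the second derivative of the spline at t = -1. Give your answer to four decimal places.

Put σ_i = S'' at the i-th knot. Here h = (1, 3, 2, 1) and Δ = (12, -1/3, -7/2, 0), so the interior equations h_(i-1)·σ_(i-1) + 2(h_(i-1)+h_i)·σ_i + h_i·σ_(i+1) = 6(Δ_i − Δ_(i-1)) read
  1·σ_0 + 8·σ_1 + 3·σ_2 = 6(Δ_1 - Δ_0) = -74
  3·σ_1 + 10·σ_2 + 2·σ_3 = 6(Δ_2 - Δ_1) = -19
  2·σ_2 + 6·σ_3 + 1·σ_4 = 6(Δ_3 - Δ_2) = 21
Natural end conditions: σ_0 = σ_4 = 0.
Forward elimination and back-substitution give σ_0 = 0, σ_1 = -1838/197, σ_2 = 42/197, σ_3 = 1351/394, σ_4 = 0.

-9.3299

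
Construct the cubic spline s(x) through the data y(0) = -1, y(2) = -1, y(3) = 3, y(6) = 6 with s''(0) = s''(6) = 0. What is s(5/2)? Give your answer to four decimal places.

0.8963

Put σ_i = s'' at the i-th knot. Here h = (2, 1, 3) and Δ = (0, 4, 1), so the interior equations h_(i-1)·σ_(i-1) + 2(h_(i-1)+h_i)·σ_i + h_i·σ_(i+1) = 6(Δ_i − Δ_(i-1)) read
  2·σ_0 + 6·σ_1 + 1·σ_2 = 6(Δ_1 - Δ_0) = 24
  1·σ_1 + 8·σ_2 + 3·σ_3 = 6(Δ_2 - Δ_1) = -18
Natural end conditions: σ_0 = σ_3 = 0.
Solving the tridiagonal system: σ_0 = 0, σ_1 = 210/47, σ_2 = -132/47, σ_3 = 0.
On [2, 3], s(x) = -1 + 140/47·(x - 2) + 105/47·(x - 2)² - 57/47·(x - 2)³.
With (x - 2) = 1/2: s(5/2) = 337/376.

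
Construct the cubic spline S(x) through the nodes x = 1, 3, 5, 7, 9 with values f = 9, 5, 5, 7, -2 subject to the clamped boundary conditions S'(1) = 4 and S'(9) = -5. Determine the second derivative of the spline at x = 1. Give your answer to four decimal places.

With M_i denoting the second derivative at x_i, h_i = 2, 2, 2, 2, and Δ_i = (y_(i+1) − y_i)/h_i = -2, 0, 1, -9/2:
  2·M_0 + 8·M_1 + 2·M_2 = 6(Δ_1 - Δ_0) = 12
  2·M_1 + 8·M_2 + 2·M_3 = 6(Δ_2 - Δ_1) = 6
  2·M_2 + 8·M_3 + 2·M_4 = 6(Δ_3 - Δ_2) = -33
Clamped end conditions give two more equations: 2h_0·M_0 + h_0·M_1 = 6(Δ_0 - S'(1)) = -36 and h_3·M_3 + 2h_3·M_4 = 6(S'(9) - Δ_3) = -3.
Solving the tridiagonal system: M_0 = -1233/112, M_1 = 225/56, M_2 = 15/16, M_3 = -267/56, M_4 = 183/112.

-11.0089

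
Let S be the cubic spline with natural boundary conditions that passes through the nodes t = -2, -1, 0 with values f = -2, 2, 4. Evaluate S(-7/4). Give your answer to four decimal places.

-0.8828

Write M_i for S''(x_i). With h_i = 1, 1 and divided differences Δ_i = 4, 2, the continuity of S' gives the tridiagonal system
  1·M_0 + 4·M_1 + 1·M_2 = 6(Δ_1 - Δ_0) = -12
Natural end conditions: M_0 = M_2 = 0.
Solving the tridiagonal system: M_0 = 0, M_1 = -3, M_2 = 0.
On [-2, -1], S(t) = -2 + 9/2·(t + 2) + 0·(t + 2)² - 1/2·(t + 2)³.
With (t + 2) = 1/4: S(-7/4) = -113/128.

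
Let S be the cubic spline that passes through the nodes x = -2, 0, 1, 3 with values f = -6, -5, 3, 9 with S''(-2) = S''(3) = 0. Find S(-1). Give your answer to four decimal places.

Write σ_i for S''(x_i). With h_i = 2, 1, 2 and divided differences Δ_i = 1/2, 8, 3, the continuity of S' gives the tridiagonal system
  2·σ_0 + 6·σ_1 + 1·σ_2 = 6(Δ_1 - Δ_0) = 45
  1·σ_1 + 6·σ_2 + 2·σ_3 = 6(Δ_2 - Δ_1) = -30
Natural end conditions: σ_0 = σ_3 = 0.
Forward elimination and back-substitution give σ_0 = 0, σ_1 = 60/7, σ_2 = -45/7, σ_3 = 0.
On [-2, 0], S(x) = -6 - 33/14·(x + 2) + 0·(x + 2)² + 5/7·(x + 2)³.
With (x + 2) = 1: S(-1) = -107/14.

-7.6429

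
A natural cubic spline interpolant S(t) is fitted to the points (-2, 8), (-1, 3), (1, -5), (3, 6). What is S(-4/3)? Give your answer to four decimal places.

4.7593

Let m_i = S''(x_i). Step sizes h_i = 1, 2, 2; slopes of the chords Δ_i = (y_(i+1) - y_i)/h_i = -5, -4, 11/2.
  1·m_0 + 6·m_1 + 2·m_2 = 6(Δ_1 - Δ_0) = 6
  2·m_1 + 8·m_2 + 2·m_3 = 6(Δ_2 - Δ_1) = 57
Natural end conditions: m_0 = m_3 = 0.
Solving the tridiagonal system: m_0 = 0, m_1 = -3/2, m_2 = 15/2, m_3 = 0.
On [-2, -1], S(t) = 8 - 19/4·(t + 2) + 0·(t + 2)² - 1/4·(t + 2)³.
With (t + 2) = 2/3: S(-4/3) = 257/54.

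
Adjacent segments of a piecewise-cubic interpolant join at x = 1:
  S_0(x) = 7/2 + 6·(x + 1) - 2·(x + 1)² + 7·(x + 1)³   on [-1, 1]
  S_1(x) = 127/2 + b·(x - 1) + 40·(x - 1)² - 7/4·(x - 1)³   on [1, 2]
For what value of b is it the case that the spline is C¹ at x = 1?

82

S_0'(x) = 6 - 4·(x + 1) + 21·(x + 1)², so S_0'(1) = 82. On the right, S_1'(1) = b, so b = 82.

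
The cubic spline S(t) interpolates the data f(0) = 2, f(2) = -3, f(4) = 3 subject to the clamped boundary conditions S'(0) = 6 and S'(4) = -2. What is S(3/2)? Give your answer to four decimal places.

Let M_i = S''(x_i). Step sizes h_i = 2, 2; slopes of the chords Δ_i = (y_(i+1) - y_i)/h_i = -5/2, 3.
  2·M_0 + 8·M_1 + 2·M_2 = 6(Δ_1 - Δ_0) = 33
Clamped end conditions give two more equations: 2h_0·M_0 + h_0·M_1 = 6(Δ_0 - S'(0)) = -51 and h_1·M_1 + 2h_1·M_2 = 6(S'(4) - Δ_1) = -30.
Solving: M_0 = -151/8, M_1 = 49/4, M_2 = -109/8.
On [0, 2], S(t) = 2 + 6·t - 151/16·t² + 83/32·t³.
With t = 3/2: S(3/2) = -379/256.

-1.4805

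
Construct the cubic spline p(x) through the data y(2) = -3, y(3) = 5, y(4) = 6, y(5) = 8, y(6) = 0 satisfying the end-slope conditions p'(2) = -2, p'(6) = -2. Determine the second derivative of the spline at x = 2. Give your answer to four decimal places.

Put m_i = p'' at the i-th knot. Here h = (1, 1, 1, 1) and Δ = (8, 1, 2, -8), so the interior equations h_(i-1)·m_(i-1) + 2(h_(i-1)+h_i)·m_i + h_i·m_(i+1) = 6(Δ_i − Δ_(i-1)) read
  1·m_0 + 4·m_1 + 1·m_2 = 6(Δ_1 - Δ_0) = -42
  1·m_1 + 4·m_2 + 1·m_3 = 6(Δ_2 - Δ_1) = 6
  1·m_2 + 4·m_3 + 1·m_4 = 6(Δ_3 - Δ_2) = -60
Clamped end conditions give two more equations: 2h_0·m_0 + h_0·m_1 = 6(Δ_0 - p'(2)) = 60 and h_3·m_3 + 2h_3·m_4 = 6(p'(6) - Δ_3) = 36.
Solving: m_0 = 1185/28, m_1 = -345/14, m_2 = 57/4, m_3 = -369/14, m_4 = 873/28.

42.3214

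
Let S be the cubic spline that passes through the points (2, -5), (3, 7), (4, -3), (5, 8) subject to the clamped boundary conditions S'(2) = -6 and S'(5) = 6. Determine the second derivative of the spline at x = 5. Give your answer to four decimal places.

-45.2000

Let M_i = S''(x_i). Step sizes h_i = 1, 1, 1; slopes of the chords Δ_i = (y_(i+1) - y_i)/h_i = 12, -10, 11.
  1·M_0 + 4·M_1 + 1·M_2 = 6(Δ_1 - Δ_0) = -132
  1·M_1 + 4·M_2 + 1·M_3 = 6(Δ_2 - Δ_1) = 126
Clamped end conditions give two more equations: 2h_0·M_0 + h_0·M_1 = 6(Δ_0 - S'(2)) = 108 and h_2·M_2 + 2h_2·M_3 = 6(S'(5) - Δ_2) = -30.
Solving: M_0 = 446/5, M_1 = -352/5, M_2 = 302/5, M_3 = -226/5.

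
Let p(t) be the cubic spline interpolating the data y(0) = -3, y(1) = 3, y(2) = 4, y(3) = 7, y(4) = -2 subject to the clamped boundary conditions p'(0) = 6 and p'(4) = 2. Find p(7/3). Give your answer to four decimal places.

5.7791

Put m_i = p'' at the i-th knot. Here h = (1, 1, 1, 1) and Δ = (6, 1, 3, -9), so the interior equations h_(i-1)·m_(i-1) + 2(h_(i-1)+h_i)·m_i + h_i·m_(i+1) = 6(Δ_i − Δ_(i-1)) read
  1·m_0 + 4·m_1 + 1·m_2 = 6(Δ_1 - Δ_0) = -30
  1·m_1 + 4·m_2 + 1·m_3 = 6(Δ_2 - Δ_1) = 12
  1·m_2 + 4·m_3 + 1·m_4 = 6(Δ_3 - Δ_2) = -72
Clamped end conditions give two more equations: 2h_0·m_0 + h_0·m_1 = 6(Δ_0 - p'(0)) = 0 and h_3·m_3 + 2h_3·m_4 = 6(p'(4) - Δ_3) = 66.
Hence m_0 = 179/28, m_1 = -179/14, m_2 = 59/4, m_3 = -479/14, m_4 = 1403/28.
On [2, 3], p(t) = 4 + 53/14·(t - 2) + 59/8·(t - 2)² - 457/56·(t - 2)³.
With (t - 2) = 1/3: p(7/3) = 4369/756.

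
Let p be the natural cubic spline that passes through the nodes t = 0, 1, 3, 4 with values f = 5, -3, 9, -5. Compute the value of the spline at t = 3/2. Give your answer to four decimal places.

-0.7500

Put M_i = p'' at the i-th knot. Here h = (1, 2, 1) and Δ = (-8, 6, -14), so the interior equations h_(i-1)·M_(i-1) + 2(h_(i-1)+h_i)·M_i + h_i·M_(i+1) = 6(Δ_i − Δ_(i-1)) read
  1·M_0 + 6·M_1 + 2·M_2 = 6(Δ_1 - Δ_0) = 84
  2·M_1 + 6·M_2 + 1·M_3 = 6(Δ_2 - Δ_1) = -120
Natural end conditions: M_0 = M_3 = 0.
Hence M_0 = 0, M_1 = 93/4, M_2 = -111/4, M_3 = 0.
On [1, 3], p(t) = -3 - 1/4·(t - 1) + 93/8·(t - 1)² - 17/4·(t - 1)³.
With (t - 1) = 1/2: p(3/2) = -3/4.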